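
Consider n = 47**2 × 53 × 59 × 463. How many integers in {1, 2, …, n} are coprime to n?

φ(3198192409) = 3198192409 · (1 − 1/47) · (1 − 1/53) · (1 − 1/59) · (1 − 1/463)
       = 3198192409 · 64096032/68046647 = 3012513504.

3012513504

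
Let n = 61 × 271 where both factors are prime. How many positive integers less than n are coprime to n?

16200

φ(61) = 61 − 1 = 60.
φ(271) = 271 − 1 = 270.
Multiply: 60 · 270 = 16200.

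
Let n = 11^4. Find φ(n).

13310

φ(14641) = 14641 · (1 − 1/11)
       = 14641 · 10/11 = 13310.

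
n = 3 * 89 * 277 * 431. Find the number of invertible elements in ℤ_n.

20887680

φ(3) = 3 − 1 = 2.
φ(89) = 89 − 1 = 88.
φ(277) = 277 − 1 = 276.
φ(431) = 431 − 1 = 430.
Multiply: 2 · 88 · 276 · 430 = 20887680.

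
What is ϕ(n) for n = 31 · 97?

2880

φ(3007) = 3007 · (1 − 1/31) · (1 − 1/97)
       = 3007 · 2880/3007 = 2880.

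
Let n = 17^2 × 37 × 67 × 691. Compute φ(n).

445927680

φ(17^2) = 17^2 − 17^1 = 289 − 17 = 272.
φ(37) = 37 − 1 = 36.
φ(67) = 67 − 1 = 66.
φ(691) = 691 − 1 = 690.
Since φ is multiplicative, φ(495053821) = 272 · 36 · 66 · 690 = 445927680.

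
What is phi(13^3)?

φ(13^3) = 13^2·(13−1) = 169·12 = 2028.

2028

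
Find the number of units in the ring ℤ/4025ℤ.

2640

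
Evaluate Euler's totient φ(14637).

Prime factorization: 14637 = 3 · 7 · 17 · 41.
φ(3) = 3 − 1 = 2.
φ(7) = 7 − 1 = 6.
φ(17) = 17 − 1 = 16.
φ(41) = 41 − 1 = 40.
φ(14637) = 2 × 6 × 16 × 40 = 7680.

7680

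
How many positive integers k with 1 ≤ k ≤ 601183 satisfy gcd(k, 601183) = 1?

Prime factorization: 601183 = 11 · 31 · 41 · 43.
φ(11) = 11 − 1 = 10.
φ(31) = 31 − 1 = 30.
φ(41) = 41 − 1 = 40.
φ(43) = 43 − 1 = 42.
φ(601183) = 10 × 30 × 40 × 42 = 504000.

504000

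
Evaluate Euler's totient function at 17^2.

272

φ(289) = 289 · (1 − 1/17)
       = 289 · 16/17 = 272.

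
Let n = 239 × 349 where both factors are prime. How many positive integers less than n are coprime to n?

82824

For distinct primes, φ(pq) = (p−1)(q−1) = 238 × 348 = 82824.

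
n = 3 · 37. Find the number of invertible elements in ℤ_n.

72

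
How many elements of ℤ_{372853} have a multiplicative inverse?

310464

Prime factorization: 372853 = 13 * 23 * 29 * 43.
φ(372853) = 372853 · (1 − 1/13) · (1 − 1/23) · (1 − 1/29) · (1 − 1/43)
       = 372853 · 310464/372853 = 310464.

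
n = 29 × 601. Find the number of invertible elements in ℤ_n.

16800

φ(17429) = 17429 · (1 − 1/29) · (1 − 1/601)
       = 17429 · 16800/17429 = 16800.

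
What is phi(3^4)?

φ(81) = 81 · (1 − 1/3)
       = 81 · 2/3 = 54.

54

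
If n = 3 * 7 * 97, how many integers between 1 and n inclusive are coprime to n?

1152

φ(3) = 3 − 1 = 2.
φ(7) = 7 − 1 = 6.
φ(97) = 97 − 1 = 96.
φ(2037) = 2 × 6 × 96 = 1152.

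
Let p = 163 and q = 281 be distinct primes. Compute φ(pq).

45360

φ(n) = (p − 1)(q − 1) = (163−1)(281−1) = 162·280 = 45360.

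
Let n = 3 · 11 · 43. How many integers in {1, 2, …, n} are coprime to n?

840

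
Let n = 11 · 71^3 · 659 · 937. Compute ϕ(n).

φ(11) = 11 − 1 = 10.
φ(71^3) = 71^3 − 71^2 = 357911 − 5041 = 352870.
φ(659) = 659 − 1 = 658.
φ(937) = 937 − 1 = 936.
Multiply: 10 · 352870 · 658 · 936 = 2173283985600.

2173283985600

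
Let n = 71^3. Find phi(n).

352870

φ(71^3) = 71^2·(71−1) = 5041·70 = 352870.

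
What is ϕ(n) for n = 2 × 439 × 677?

φ(594406) = 594406 · (1 − 1/2) · (1 − 1/439) · (1 − 1/677)
       = 594406 · 296088/594406 = 296088.

296088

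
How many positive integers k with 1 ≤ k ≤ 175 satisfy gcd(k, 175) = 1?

Prime factorization: 175 = 5**2 · 7.
φ(175) = 175 · (1 − 1/5) · (1 − 1/7)
       = 175 · 24/35 = 120.

120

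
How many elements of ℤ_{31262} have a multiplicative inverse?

Prime factorization: 31262 = 2 × 7^2 × 11 × 29.
φ(2) = 2 − 1 = 1.
φ(7^2) = 7^1·(7−1) = 7·6 = 42.
φ(11) = 11 − 1 = 10.
φ(29) = 29 − 1 = 28.
φ(31262) = 1 × 42 × 10 × 28 = 11760.

11760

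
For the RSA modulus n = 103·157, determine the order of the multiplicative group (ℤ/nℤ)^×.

15912

φ(n) = (p − 1)(q − 1) = (103−1)(157−1) = 102·156 = 15912.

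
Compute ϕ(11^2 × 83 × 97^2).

83994240

φ(94494587) = 94494587 · (1 − 1/11) · (1 − 1/83) · (1 − 1/97)
       = 94494587 · 78720/88561 = 83994240.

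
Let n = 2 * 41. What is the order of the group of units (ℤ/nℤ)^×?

40

φ(82) = 82 · (1 − 1/2) · (1 − 1/41)
       = 82 · 40/82 = 40.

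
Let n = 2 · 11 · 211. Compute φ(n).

2100

φ(4642) = 4642 · (1 − 1/2) · (1 − 1/11) · (1 − 1/211)
       = 4642 · 2100/4642 = 2100.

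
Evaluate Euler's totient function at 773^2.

φ(597529) = 597529 · (1 − 1/773)
       = 597529 · 772/773 = 596756.

596756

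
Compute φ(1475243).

1034880

First factor: 1475243 = 7^3 * 11 * 17 * 23.
φ(1475243) = 1475243 · (1 − 1/7) · (1 − 1/11) · (1 − 1/17) · (1 − 1/23)
       = 1475243 · 21120/30107 = 1034880.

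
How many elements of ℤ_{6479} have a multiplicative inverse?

First factor: 6479 = 11 · 19 · 31.
φ(11) = 11 − 1 = 10.
φ(19) = 19 − 1 = 18.
φ(31) = 31 − 1 = 30.
Since φ is multiplicative, φ(6479) = 10 · 18 · 30 = 5400.

5400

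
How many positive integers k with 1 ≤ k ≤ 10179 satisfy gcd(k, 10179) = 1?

Prime factorization: 10179 = 3^3 * 13 * 29.
φ(3^3) = 3^3 − 3^2 = 27 − 9 = 18.
φ(13) = 13 − 1 = 12.
φ(29) = 29 − 1 = 28.
Multiply: 18 · 12 · 28 = 6048.

6048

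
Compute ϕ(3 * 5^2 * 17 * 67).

42240

φ(3) = 3 − 1 = 2.
φ(5^2) = 5^1·(5−1) = 5·4 = 20.
φ(17) = 17 − 1 = 16.
φ(67) = 67 − 1 = 66.
φ(85425) = 2 × 20 × 16 × 66 = 42240.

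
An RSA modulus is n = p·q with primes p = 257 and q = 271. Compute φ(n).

69120

φ(n) = (p − 1)(q − 1) = (257−1)(271−1) = 256·270 = 69120.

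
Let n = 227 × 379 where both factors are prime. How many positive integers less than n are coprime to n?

85428

For distinct primes, φ(pq) = (p−1)(q−1) = 226 × 378 = 85428.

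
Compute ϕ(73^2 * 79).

φ(420991) = 420991 · (1 − 1/73) · (1 − 1/79)
       = 420991 · 5616/5767 = 409968.

409968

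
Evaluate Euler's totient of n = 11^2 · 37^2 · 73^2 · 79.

60068511360

φ(11^2) = 11^2 − 11^1 = 121 − 11 = 110.
φ(37^2) = 37^1·(37−1) = 37·36 = 1332.
φ(73^2) = 73^2 − 73^1 = 5329 − 73 = 5256.
φ(79) = 79 − 1 = 78.
Since φ is multiplicative, φ(69736738159) = 110 · 1332 · 5256 · 78 = 60068511360.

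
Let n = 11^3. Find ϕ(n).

φ(1331) = 1331 · (1 − 1/11)
       = 1331 · 10/11 = 1210.

1210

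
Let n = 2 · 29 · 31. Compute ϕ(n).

φ(1798) = 1798 · (1 − 1/2) · (1 − 1/29) · (1 − 1/31)
       = 1798 · 840/1798 = 840.

840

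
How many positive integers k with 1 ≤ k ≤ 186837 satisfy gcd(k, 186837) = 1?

100800

First factor: 186837 = 3 · 7**2 · 31 · 41.
φ(186837) = 186837 · (1 − 1/3) · (1 − 1/7) · (1 − 1/31) · (1 − 1/41)
       = 186837 · 14400/26691 = 100800.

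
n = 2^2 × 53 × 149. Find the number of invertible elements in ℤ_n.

φ(31588) = 31588 · (1 − 1/2) · (1 − 1/53) · (1 − 1/149)
       = 31588 · 7696/15794 = 15392.

15392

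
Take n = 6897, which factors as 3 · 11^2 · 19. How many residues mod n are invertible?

3960

φ(6897) = 6897 · (1 − 1/3) · (1 − 1/11) · (1 − 1/19)
       = 6897 · 360/627 = 3960.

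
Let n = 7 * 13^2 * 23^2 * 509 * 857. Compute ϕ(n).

φ(7) = 7 − 1 = 6.
φ(13^2) = 13^2 − 13^1 = 169 − 13 = 156.
φ(23^2) = 23^1·(23−1) = 23·22 = 506.
φ(509) = 509 − 1 = 508.
φ(857) = 857 − 1 = 856.
φ(272985148891) = 6 × 156 × 506 × 508 × 856 = 205950970368.

205950970368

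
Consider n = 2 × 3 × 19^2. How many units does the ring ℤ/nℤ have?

684

φ(2) = 2 − 1 = 1.
φ(3) = 3 − 1 = 2.
φ(19^2) = 19^2 − 19^1 = 361 − 19 = 342.
φ(2166) = 1 × 2 × 342 = 684.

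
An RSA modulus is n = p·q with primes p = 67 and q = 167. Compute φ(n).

10956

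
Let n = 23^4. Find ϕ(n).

267674

φ(279841) = 279841 · (1 − 1/23)
       = 279841 · 22/23 = 267674.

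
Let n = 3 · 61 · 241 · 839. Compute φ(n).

24134400

φ(3) = 3 − 1 = 2.
φ(61) = 61 − 1 = 60.
φ(241) = 241 − 1 = 240.
φ(839) = 839 − 1 = 838.
Since φ is multiplicative, φ(37002417) = 2 · 60 · 240 · 838 = 24134400.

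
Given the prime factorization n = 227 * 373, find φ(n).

84072

φ(227) = 227 − 1 = 226.
φ(373) = 373 − 1 = 372.
Multiply: 226 · 372 = 84072.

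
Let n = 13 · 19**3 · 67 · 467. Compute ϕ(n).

2398229856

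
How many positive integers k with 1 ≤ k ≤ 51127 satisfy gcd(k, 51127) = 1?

51127 = 29 · 41 · 43.
φ(29) = 29 − 1 = 28.
φ(41) = 41 − 1 = 40.
φ(43) = 43 − 1 = 42.
φ(51127) = 28 × 40 × 42 = 47040.

47040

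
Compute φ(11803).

10080

First factor: 11803 = 11 × 29 × 37.
φ(11) = 11 − 1 = 10.
φ(29) = 29 − 1 = 28.
φ(37) = 37 − 1 = 36.
Multiply: 10 · 28 · 36 = 10080.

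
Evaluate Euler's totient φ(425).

320

Prime factorization: 425 = 5^2 · 17.
φ(5^2) = 5^1·(5−1) = 5·4 = 20.
φ(17) = 17 − 1 = 16.
Since φ is multiplicative, φ(425) = 20 · 16 = 320.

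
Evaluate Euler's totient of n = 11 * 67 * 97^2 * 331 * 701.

1419707520000

φ(11) = 11 − 1 = 10.
φ(67) = 67 − 1 = 66.
φ(97^2) = 97^1·(97−1) = 97·96 = 9312.
φ(331) = 331 − 1 = 330.
φ(701) = 701 − 1 = 700.
φ(1609003423423) = 10 × 66 × 9312 × 330 × 700 = 1419707520000.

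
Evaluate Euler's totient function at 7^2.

42

φ(49) = 49 · (1 − 1/7)
       = 49 · 6/7 = 42.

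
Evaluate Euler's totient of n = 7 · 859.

5148

φ(7) = 7 − 1 = 6.
φ(859) = 859 − 1 = 858.
φ(6013) = 6 × 858 = 5148.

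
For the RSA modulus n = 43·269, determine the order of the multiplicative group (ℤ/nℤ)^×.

11256

φ(n) = (p − 1)(q − 1) = (43−1)(269−1) = 42·268 = 11256.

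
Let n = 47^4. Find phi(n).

4775858

φ(47^4) = 47^4 − 47^3 = 4879681 − 103823 = 4775858.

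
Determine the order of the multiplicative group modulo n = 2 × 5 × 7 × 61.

φ(4270) = 4270 · (1 − 1/2) · (1 − 1/5) · (1 − 1/7) · (1 − 1/61)
       = 4270 · 1440/4270 = 1440.

1440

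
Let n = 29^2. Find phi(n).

φ(29^2) = 29^2 − 29^1 = 841 − 29 = 812.

812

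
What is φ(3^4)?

φ(81) = 81 · (1 − 1/3)
       = 81 · 2/3 = 54.

54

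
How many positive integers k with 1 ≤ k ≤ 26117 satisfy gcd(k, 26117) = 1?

Factor 26117: 26117 = 7^2 · 13 · 41.
φ(26117) = 26117 · (1 − 1/7) · (1 − 1/13) · (1 − 1/41)
       = 26117 · 2880/3731 = 20160.

20160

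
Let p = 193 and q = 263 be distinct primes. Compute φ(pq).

φ(n) = (p − 1)(q − 1) = (193−1)(263−1) = 192·262 = 50304.

50304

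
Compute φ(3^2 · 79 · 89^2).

φ(3^2) = 3^2 − 3^1 = 9 − 3 = 6.
φ(79) = 79 − 1 = 78.
φ(89^2) = 89^1·(89−1) = 89·88 = 7832.
Since φ is multiplicative, φ(5631831) = 6 · 78 · 7832 = 3665376.

3665376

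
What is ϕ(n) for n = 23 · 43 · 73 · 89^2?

φ(571872437) = 571872437 · (1 − 1/23) · (1 − 1/43) · (1 − 1/73) · (1 − 1/89)
       = 571872437 · 5854464/6425533 = 521047296.

521047296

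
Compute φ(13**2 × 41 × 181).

1123200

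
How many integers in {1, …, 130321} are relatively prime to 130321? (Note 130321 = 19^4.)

123462

φ(130321) = 130321 · (1 − 1/19)
       = 130321 · 18/19 = 123462.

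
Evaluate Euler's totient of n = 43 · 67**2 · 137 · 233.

5859963648

φ(6161614867) = 6161614867 · (1 − 1/43) · (1 − 1/67) · (1 − 1/137) · (1 − 1/233)
       = 6161614867 · 87462144/91964401 = 5859963648.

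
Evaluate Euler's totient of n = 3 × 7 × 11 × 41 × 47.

φ(445137) = 445137 · (1 − 1/3) · (1 − 1/7) · (1 − 1/11) · (1 − 1/41) · (1 − 1/47)
       = 445137 · 220800/445137 = 220800.

220800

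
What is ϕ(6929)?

Factor 6929: 6929 = 13**2 · 41.
φ(13^2) = 13^2 − 13^1 = 169 − 13 = 156.
φ(41) = 41 − 1 = 40.
Multiply: 156 · 40 = 6240.

6240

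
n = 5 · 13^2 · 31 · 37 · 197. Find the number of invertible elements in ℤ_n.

φ(190935355) = 190935355 · (1 − 1/5) · (1 − 1/13) · (1 − 1/31) · (1 − 1/37) · (1 − 1/197)
       = 190935355 · 10160640/14687335 = 132088320.

132088320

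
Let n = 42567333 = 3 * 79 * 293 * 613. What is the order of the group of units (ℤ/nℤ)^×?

φ(3) = 3 − 1 = 2.
φ(79) = 79 − 1 = 78.
φ(293) = 293 − 1 = 292.
φ(613) = 613 − 1 = 612.
Multiply: 2 · 78 · 292 · 612 = 27877824.

27877824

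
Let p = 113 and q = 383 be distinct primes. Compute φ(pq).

φ(113) = 113 − 1 = 112.
φ(383) = 383 − 1 = 382.
φ(43279) = 112 × 382 = 42784.

42784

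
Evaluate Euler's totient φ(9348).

9348 = 2^2 · 3 · 19 · 41.
φ(9348) = 9348 · (1 − 1/2) · (1 − 1/3) · (1 − 1/19) · (1 − 1/41)
       = 9348 · 1440/4674 = 2880.

2880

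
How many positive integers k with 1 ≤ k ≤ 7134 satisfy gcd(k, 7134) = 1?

First factor: 7134 = 2 × 3 × 29 × 41.
φ(2) = 2 − 1 = 1.
φ(3) = 3 − 1 = 2.
φ(29) = 29 − 1 = 28.
φ(41) = 41 − 1 = 40.
Since φ is multiplicative, φ(7134) = 1 · 2 · 28 · 40 = 2240.

2240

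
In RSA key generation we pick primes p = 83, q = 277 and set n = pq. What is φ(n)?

φ(22991) = 22991 · (1 − 1/83) · (1 − 1/277)
       = 22991 · 22632/22991 = 22632.

22632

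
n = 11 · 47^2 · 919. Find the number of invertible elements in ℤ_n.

φ(11) = 11 − 1 = 10.
φ(47^2) = 47^1·(47−1) = 47·46 = 2162.
φ(919) = 919 − 1 = 918.
Since φ is multiplicative, φ(22330781) = 10 · 2162 · 918 = 19847160.

19847160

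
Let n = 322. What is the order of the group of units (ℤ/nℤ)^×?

Factor 322: 322 = 2 · 7 · 23.
φ(322) = 322 · (1 − 1/2) · (1 − 1/7) · (1 − 1/23)
       = 322 · 132/322 = 132.

132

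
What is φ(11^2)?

110

φ(121) = 121 · (1 − 1/11)
       = 121 · 10/11 = 110.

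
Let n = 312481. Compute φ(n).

281736

Factor 312481: 312481 = 13^2 × 43^2.
φ(312481) = 312481 · (1 − 1/13) · (1 − 1/43)
       = 312481 · 504/559 = 281736.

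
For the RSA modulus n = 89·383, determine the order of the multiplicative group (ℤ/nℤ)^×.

φ(89) = 89 − 1 = 88.
φ(383) = 383 − 1 = 382.
φ(34087) = 88 × 382 = 33616.

33616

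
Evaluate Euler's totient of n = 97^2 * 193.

φ(1815937) = 1815937 · (1 − 1/97) · (1 − 1/193)
       = 1815937 · 18432/18721 = 1787904.

1787904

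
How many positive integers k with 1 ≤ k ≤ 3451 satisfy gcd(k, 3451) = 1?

3451 = 7 · 17 · 29.
φ(7) = 7 − 1 = 6.
φ(17) = 17 − 1 = 16.
φ(29) = 29 − 1 = 28.
Since φ is multiplicative, φ(3451) = 6 · 16 · 28 = 2688.

2688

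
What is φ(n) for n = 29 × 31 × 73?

60480

φ(29) = 29 − 1 = 28.
φ(31) = 31 − 1 = 30.
φ(73) = 73 − 1 = 72.
Multiply: 28 · 30 · 72 = 60480.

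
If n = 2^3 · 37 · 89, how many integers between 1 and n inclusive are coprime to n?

φ(26344) = 26344 · (1 − 1/2) · (1 − 1/37) · (1 − 1/89)
       = 26344 · 3168/6586 = 12672.

12672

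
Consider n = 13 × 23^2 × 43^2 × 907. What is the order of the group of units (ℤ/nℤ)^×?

φ(13) = 13 − 1 = 12.
φ(23^2) = 23^1·(23−1) = 23·22 = 506.
φ(43^2) = 43^1·(43−1) = 43·42 = 1806.
φ(907) = 907 − 1 = 906.
Since φ is multiplicative, φ(11533024711) = 12 · 506 · 1806 · 906 = 9935224992.

9935224992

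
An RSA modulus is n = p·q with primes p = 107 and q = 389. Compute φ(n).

φ(41623) = 41623 · (1 − 1/107) · (1 − 1/389)
       = 41623 · 41128/41623 = 41128.

41128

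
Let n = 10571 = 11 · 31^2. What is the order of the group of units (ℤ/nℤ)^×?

φ(10571) = 10571 · (1 − 1/11) · (1 − 1/31)
       = 10571 · 300/341 = 9300.

9300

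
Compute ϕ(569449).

Prime factorization: 569449 = 17 · 19 · 41 · 43.
φ(569449) = 569449 · (1 − 1/17) · (1 − 1/19) · (1 − 1/41) · (1 − 1/43)
       = 569449 · 483840/569449 = 483840.

483840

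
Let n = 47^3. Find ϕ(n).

φ(47^3) = 47^3 − 47^2 = 103823 − 2209 = 101614.

101614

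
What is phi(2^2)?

φ(2^2) = 2^1·(2−1) = 2·1 = 2.

2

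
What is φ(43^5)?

143589642

φ(43^5) = 43^5 − 43^4 = 147008443 − 3418801 = 143589642.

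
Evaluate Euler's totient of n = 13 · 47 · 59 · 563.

φ(13) = 13 − 1 = 12.
φ(47) = 47 − 1 = 46.
φ(59) = 59 − 1 = 58.
φ(563) = 563 − 1 = 562.
φ(20295587) = 12 × 46 × 58 × 562 = 17992992.

17992992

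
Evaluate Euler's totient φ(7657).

Factor 7657: 7657 = 13 · 19 · 31.
φ(7657) = 7657 · (1 − 1/13) · (1 − 1/19) · (1 − 1/31)
       = 7657 · 6480/7657 = 6480.

6480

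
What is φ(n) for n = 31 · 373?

φ(31) = 31 − 1 = 30.
φ(373) = 373 − 1 = 372.
Since φ is multiplicative, φ(11563) = 30 · 372 = 11160.

11160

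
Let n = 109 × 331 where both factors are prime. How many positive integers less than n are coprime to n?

35640

φ(n) = (p − 1)(q − 1) = (109−1)(331−1) = 108·330 = 35640.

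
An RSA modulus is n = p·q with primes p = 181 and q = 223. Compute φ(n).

39960

φ(181) = 181 − 1 = 180.
φ(223) = 223 − 1 = 222.
Since φ is multiplicative, φ(40363) = 180 · 222 = 39960.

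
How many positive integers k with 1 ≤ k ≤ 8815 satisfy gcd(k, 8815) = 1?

Factor 8815: 8815 = 5 * 41 * 43.
φ(5) = 5 − 1 = 4.
φ(41) = 41 − 1 = 40.
φ(43) = 43 − 1 = 42.
φ(8815) = 4 × 40 × 42 = 6720.

6720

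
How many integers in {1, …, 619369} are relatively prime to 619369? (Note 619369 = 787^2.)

618582

φ(619369) = 619369 · (1 − 1/787)
       = 619369 · 786/787 = 618582.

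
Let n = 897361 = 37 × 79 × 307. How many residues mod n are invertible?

859248

φ(897361) = 897361 · (1 − 1/37) · (1 − 1/79) · (1 − 1/307)
       = 897361 · 859248/897361 = 859248.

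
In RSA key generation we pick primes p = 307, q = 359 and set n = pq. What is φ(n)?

109548

For distinct primes, φ(pq) = (p−1)(q−1) = 306 × 358 = 109548.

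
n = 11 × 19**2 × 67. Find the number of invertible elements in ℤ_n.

φ(11) = 11 − 1 = 10.
φ(19^2) = 19^2 − 19^1 = 361 − 19 = 342.
φ(67) = 67 − 1 = 66.
Since φ is multiplicative, φ(266057) = 10 · 342 · 66 = 225720.

225720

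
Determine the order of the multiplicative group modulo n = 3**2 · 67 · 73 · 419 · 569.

6769433088

φ(3^2) = 3^2 − 3^1 = 9 − 3 = 6.
φ(67) = 67 − 1 = 66.
φ(73) = 73 − 1 = 72.
φ(419) = 419 − 1 = 418.
φ(569) = 569 − 1 = 568.
φ(10494613809) = 6 × 66 × 72 × 418 × 568 = 6769433088.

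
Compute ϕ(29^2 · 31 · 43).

1023120

φ(29^2) = 29^2 − 29^1 = 841 − 29 = 812.
φ(31) = 31 − 1 = 30.
φ(43) = 43 − 1 = 42.
Since φ is multiplicative, φ(1121053) = 812 · 30 · 42 = 1023120.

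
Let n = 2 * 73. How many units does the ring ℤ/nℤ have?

φ(146) = 146 · (1 − 1/2) · (1 − 1/73)
       = 146 · 72/146 = 72.

72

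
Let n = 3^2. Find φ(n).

6

φ(9) = 9 · (1 − 1/3)
       = 9 · 2/3 = 6.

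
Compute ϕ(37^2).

φ(1369) = 1369 · (1 − 1/37)
       = 1369 · 36/37 = 1332.

1332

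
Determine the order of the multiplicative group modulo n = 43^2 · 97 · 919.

159159168

φ(164825407) = 164825407 · (1 − 1/43) · (1 − 1/97) · (1 − 1/919)
       = 164825407 · 3701376/3833149 = 159159168.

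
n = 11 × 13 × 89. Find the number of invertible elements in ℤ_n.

10560

φ(11) = 11 − 1 = 10.
φ(13) = 13 − 1 = 12.
φ(89) = 89 − 1 = 88.
Multiply: 10 · 12 · 88 = 10560.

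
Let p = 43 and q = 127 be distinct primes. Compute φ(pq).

φ(pq) = (p−1)(q−1) = 42 · 126 = 5292.

5292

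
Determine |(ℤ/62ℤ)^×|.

First factor: 62 = 2 · 31.
φ(62) = 62 · (1 − 1/2) · (1 − 1/31)
       = 62 · 30/62 = 30.

30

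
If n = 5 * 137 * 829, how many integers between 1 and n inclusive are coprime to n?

450432

φ(567865) = 567865 · (1 − 1/5) · (1 − 1/137) · (1 − 1/829)
       = 567865 · 450432/567865 = 450432.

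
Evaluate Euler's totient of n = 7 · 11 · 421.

25200

φ(7) = 7 − 1 = 6.
φ(11) = 11 − 1 = 10.
φ(421) = 421 − 1 = 420.
Since φ is multiplicative, φ(32417) = 6 · 10 · 420 = 25200.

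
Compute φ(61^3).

φ(61^3) = 61^3 − 61^2 = 226981 − 3721 = 223260.

223260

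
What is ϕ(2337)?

1440

First factor: 2337 = 3 · 19 · 41.
φ(3) = 3 − 1 = 2.
φ(19) = 19 − 1 = 18.
φ(41) = 41 − 1 = 40.
φ(2337) = 2 × 18 × 40 = 1440.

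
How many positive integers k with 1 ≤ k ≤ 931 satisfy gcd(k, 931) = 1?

Prime factorization: 931 = 7**2 · 19.
φ(931) = 931 · (1 − 1/7) · (1 − 1/19)
       = 931 · 108/133 = 756.

756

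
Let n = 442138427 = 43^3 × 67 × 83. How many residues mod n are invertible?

420285096

φ(442138427) = 442138427 · (1 − 1/43) · (1 − 1/67) · (1 − 1/83)
       = 442138427 · 227304/239123 = 420285096.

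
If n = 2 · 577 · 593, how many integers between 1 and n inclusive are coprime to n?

φ(684322) = 684322 · (1 − 1/2) · (1 − 1/577) · (1 − 1/593)
       = 684322 · 340992/684322 = 340992.

340992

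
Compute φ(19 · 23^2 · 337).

3060288

φ(3387187) = 3387187 · (1 − 1/19) · (1 − 1/23) · (1 − 1/337)
       = 3387187 · 133056/147269 = 3060288.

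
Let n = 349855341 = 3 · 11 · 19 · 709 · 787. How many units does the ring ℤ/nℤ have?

φ(349855341) = 349855341 · (1 − 1/3) · (1 − 1/11) · (1 − 1/19) · (1 − 1/709) · (1 − 1/787)
       = 349855341 · 200335680/349855341 = 200335680.

200335680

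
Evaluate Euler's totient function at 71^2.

φ(5041) = 5041 · (1 − 1/71)
       = 5041 · 70/71 = 4970.

4970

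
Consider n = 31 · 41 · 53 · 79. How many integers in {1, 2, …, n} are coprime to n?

φ(31) = 31 − 1 = 30.
φ(41) = 41 − 1 = 40.
φ(53) = 53 − 1 = 52.
φ(79) = 79 − 1 = 78.
Multiply: 30 · 40 · 52 · 78 = 4867200.

4867200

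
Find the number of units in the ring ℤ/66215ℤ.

Prime factorization: 66215 = 5 * 17 * 19 * 41.
φ(66215) = 66215 · (1 − 1/5) · (1 − 1/17) · (1 − 1/19) · (1 − 1/41)
       = 66215 · 46080/66215 = 46080.

46080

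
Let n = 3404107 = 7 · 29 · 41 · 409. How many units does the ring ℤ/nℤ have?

φ(7) = 7 − 1 = 6.
φ(29) = 29 − 1 = 28.
φ(41) = 41 − 1 = 40.
φ(409) = 409 − 1 = 408.
φ(3404107) = 6 × 28 × 40 × 408 = 2741760.

2741760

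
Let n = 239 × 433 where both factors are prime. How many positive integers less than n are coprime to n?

φ(239) = 239 − 1 = 238.
φ(433) = 433 − 1 = 432.
Since φ is multiplicative, φ(103487) = 238 · 432 = 102816.

102816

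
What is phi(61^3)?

223260

φ(226981) = 226981 · (1 − 1/61)
       = 226981 · 60/61 = 223260.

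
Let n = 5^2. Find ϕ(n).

φ(5^2) = 5^2 − 5^1 = 25 − 5 = 20.

20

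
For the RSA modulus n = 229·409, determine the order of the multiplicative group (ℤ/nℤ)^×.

93024

φ(pq) = (p−1)(q−1) = 228 · 408 = 93024.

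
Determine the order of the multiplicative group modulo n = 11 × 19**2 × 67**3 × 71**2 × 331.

1661842936908000

φ(11) = 11 − 1 = 10.
φ(19^2) = 19^1·(19−1) = 19·18 = 342.
φ(67^3) = 67^2·(67−1) = 4489·66 = 296274.
φ(71^2) = 71^2 − 71^1 = 5041 − 71 = 4970.
φ(331) = 331 − 1 = 330.
Multiply: 10 · 342 · 296274 · 4970 · 330 = 1661842936908000.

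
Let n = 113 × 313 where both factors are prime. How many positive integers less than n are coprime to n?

φ(35369) = 35369 · (1 − 1/113) · (1 − 1/313)
       = 35369 · 34944/35369 = 34944.

34944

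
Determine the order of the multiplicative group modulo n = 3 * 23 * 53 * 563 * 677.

φ(3) = 3 − 1 = 2.
φ(23) = 23 − 1 = 22.
φ(53) = 53 − 1 = 52.
φ(563) = 563 − 1 = 562.
φ(677) = 677 − 1 = 676.
Multiply: 2 · 22 · 52 · 562 · 676 = 869238656.

869238656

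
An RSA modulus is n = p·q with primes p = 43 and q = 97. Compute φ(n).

For distinct primes, φ(pq) = (p−1)(q−1) = 42 × 96 = 4032.

4032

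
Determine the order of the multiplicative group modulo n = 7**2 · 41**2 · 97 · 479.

φ(7^2) = 7^1·(7−1) = 7·6 = 42.
φ(41^2) = 41^2 − 41^1 = 1681 − 41 = 1640.
φ(97) = 97 − 1 = 96.
φ(479) = 479 − 1 = 478.
Since φ is multiplicative, φ(3827110847) = 42 · 1640 · 96 · 478 = 3160765440.

3160765440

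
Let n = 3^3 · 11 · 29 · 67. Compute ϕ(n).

332640

φ(3^3) = 3^2·(3−1) = 9·2 = 18.
φ(11) = 11 − 1 = 10.
φ(29) = 29 − 1 = 28.
φ(67) = 67 − 1 = 66.
Since φ is multiplicative, φ(577071) = 18 · 10 · 28 · 66 = 332640.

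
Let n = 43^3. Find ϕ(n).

77658

φ(43^3) = 43^3 − 43^2 = 79507 − 1849 = 77658.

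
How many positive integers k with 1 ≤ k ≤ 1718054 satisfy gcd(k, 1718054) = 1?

713856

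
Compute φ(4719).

First factor: 4719 = 3 · 11^2 · 13.
φ(3) = 3 − 1 = 2.
φ(11^2) = 11^2 − 11^1 = 121 − 11 = 110.
φ(13) = 13 − 1 = 12.
Since φ is multiplicative, φ(4719) = 2 · 110 · 12 = 2640.

2640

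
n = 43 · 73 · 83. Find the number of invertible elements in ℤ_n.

247968

φ(260537) = 260537 · (1 − 1/43) · (1 − 1/73) · (1 − 1/83)
       = 260537 · 247968/260537 = 247968.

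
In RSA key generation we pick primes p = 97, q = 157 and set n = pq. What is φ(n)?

14976

φ(97) = 97 − 1 = 96.
φ(157) = 157 − 1 = 156.
φ(15229) = 96 × 156 = 14976.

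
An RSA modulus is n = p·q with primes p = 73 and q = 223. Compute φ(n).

15984

φ(73) = 73 − 1 = 72.
φ(223) = 223 − 1 = 222.
Multiply: 72 · 222 = 15984.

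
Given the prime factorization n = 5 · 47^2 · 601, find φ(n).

φ(5) = 5 − 1 = 4.
φ(47^2) = 47^1·(47−1) = 47·46 = 2162.
φ(601) = 601 − 1 = 600.
φ(6638045) = 4 × 2162 × 600 = 5188800.

5188800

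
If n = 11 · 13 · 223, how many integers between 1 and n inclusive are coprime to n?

26640

φ(31889) = 31889 · (1 − 1/11) · (1 − 1/13) · (1 − 1/223)
       = 31889 · 26640/31889 = 26640.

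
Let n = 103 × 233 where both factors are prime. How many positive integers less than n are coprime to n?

23664

φ(23999) = 23999 · (1 − 1/103) · (1 − 1/233)
       = 23999 · 23664/23999 = 23664.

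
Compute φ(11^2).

φ(121) = 121 · (1 − 1/11)
       = 121 · 10/11 = 110.

110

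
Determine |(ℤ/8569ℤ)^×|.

Prime factorization: 8569 = 11 * 19 * 41.
φ(8569) = 8569 · (1 − 1/11) · (1 − 1/19) · (1 − 1/41)
       = 8569 · 7200/8569 = 7200.

7200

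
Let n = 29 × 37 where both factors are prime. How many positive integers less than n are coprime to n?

φ(29) = 29 − 1 = 28.
φ(37) = 37 − 1 = 36.
Multiply: 28 · 36 = 1008.

1008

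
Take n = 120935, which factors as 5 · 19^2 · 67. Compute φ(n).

90288

φ(5) = 5 − 1 = 4.
φ(19^2) = 19^1·(19−1) = 19·18 = 342.
φ(67) = 67 − 1 = 66.
Since φ is multiplicative, φ(120935) = 4 · 342 · 66 = 90288.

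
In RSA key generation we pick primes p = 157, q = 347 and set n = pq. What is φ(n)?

53976

φ(157) = 157 − 1 = 156.
φ(347) = 347 − 1 = 346.
Since φ is multiplicative, φ(54479) = 156 · 346 = 53976.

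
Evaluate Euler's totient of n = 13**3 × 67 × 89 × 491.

5771525760

φ(13^3) = 13^2·(13−1) = 169·12 = 2028.
φ(67) = 67 − 1 = 66.
φ(89) = 89 − 1 = 88.
φ(491) = 491 − 1 = 490.
Multiply: 2028 · 66 · 88 · 490 = 5771525760.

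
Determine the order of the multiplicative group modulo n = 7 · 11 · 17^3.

277440

φ(378301) = 378301 · (1 − 1/7) · (1 − 1/11) · (1 − 1/17)
       = 378301 · 960/1309 = 277440.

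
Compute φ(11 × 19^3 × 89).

5718240

φ(11) = 11 − 1 = 10.
φ(19^3) = 19^2·(19−1) = 361·18 = 6498.
φ(89) = 89 − 1 = 88.
φ(6714961) = 10 × 6498 × 88 = 5718240.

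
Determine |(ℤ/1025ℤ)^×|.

800

1025 = 5^2 * 41.
φ(1025) = 1025 · (1 − 1/5) · (1 − 1/41)
       = 1025 · 160/205 = 800.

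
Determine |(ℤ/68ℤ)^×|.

Factor 68: 68 = 2^2 · 17.
φ(2^2) = 2^1·(2−1) = 2·1 = 2.
φ(17) = 17 − 1 = 16.
Multiply: 2 · 16 = 32.

32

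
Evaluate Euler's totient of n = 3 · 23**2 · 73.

φ(115851) = 115851 · (1 − 1/3) · (1 − 1/23) · (1 − 1/73)
       = 115851 · 3168/5037 = 72864.

72864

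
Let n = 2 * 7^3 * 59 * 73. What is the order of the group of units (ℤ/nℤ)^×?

1227744

φ(2) = 2 − 1 = 1.
φ(7^3) = 7^3 − 7^2 = 343 − 49 = 294.
φ(59) = 59 − 1 = 58.
φ(73) = 73 − 1 = 72.
Since φ is multiplicative, φ(2954602) = 1 · 294 · 58 · 72 = 1227744.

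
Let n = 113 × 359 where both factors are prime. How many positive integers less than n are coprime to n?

φ(40567) = 40567 · (1 − 1/113) · (1 − 1/359)
       = 40567 · 40096/40567 = 40096.

40096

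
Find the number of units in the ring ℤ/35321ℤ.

28080

Prime factorization: 35321 = 11 * 13^2 * 19.
φ(35321) = 35321 · (1 − 1/11) · (1 − 1/13) · (1 − 1/19)
       = 35321 · 2160/2717 = 28080.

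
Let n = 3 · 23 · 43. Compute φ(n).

φ(3) = 3 − 1 = 2.
φ(23) = 23 − 1 = 22.
φ(43) = 43 − 1 = 42.
φ(2967) = 2 × 22 × 42 = 1848.

1848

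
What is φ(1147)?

1080

Prime factorization: 1147 = 31 · 37.
φ(31) = 31 − 1 = 30.
φ(37) = 37 − 1 = 36.
Since φ is multiplicative, φ(1147) = 30 · 36 = 1080.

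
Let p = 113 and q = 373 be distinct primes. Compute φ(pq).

φ(n) = (p − 1)(q − 1) = (113−1)(373−1) = 112·372 = 41664.

41664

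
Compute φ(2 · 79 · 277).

φ(43766) = 43766 · (1 − 1/2) · (1 − 1/79) · (1 − 1/277)
       = 43766 · 21528/43766 = 21528.

21528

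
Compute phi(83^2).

φ(6889) = 6889 · (1 − 1/83)
       = 6889 · 82/83 = 6806.

6806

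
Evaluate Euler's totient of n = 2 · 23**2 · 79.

39468

φ(83582) = 83582 · (1 − 1/2) · (1 − 1/23) · (1 − 1/79)
       = 83582 · 1716/3634 = 39468.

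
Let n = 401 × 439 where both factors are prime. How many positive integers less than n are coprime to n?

175200

For distinct primes, φ(pq) = (p−1)(q−1) = 400 × 438 = 175200.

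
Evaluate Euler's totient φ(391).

352

Prime factorization: 391 = 17 · 23.
φ(17) = 17 − 1 = 16.
φ(23) = 23 − 1 = 22.
Multiply: 16 · 22 = 352.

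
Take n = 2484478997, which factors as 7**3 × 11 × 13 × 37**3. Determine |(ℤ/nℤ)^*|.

φ(7^3) = 7^2·(7−1) = 49·6 = 294.
φ(11) = 11 − 1 = 10.
φ(13) = 13 − 1 = 12.
φ(37^3) = 37^2·(37−1) = 1369·36 = 49284.
Multiply: 294 · 10 · 12 · 49284 = 1738739520.

1738739520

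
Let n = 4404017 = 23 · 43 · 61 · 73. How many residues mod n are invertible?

φ(4404017) = 4404017 · (1 − 1/23) · (1 − 1/43) · (1 − 1/61) · (1 − 1/73)
       = 4404017 · 3991680/4404017 = 3991680.

3991680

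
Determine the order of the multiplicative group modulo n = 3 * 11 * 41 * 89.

70400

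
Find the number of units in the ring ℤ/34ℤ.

16

Factor 34: 34 = 2 × 17.
φ(2) = 2 − 1 = 1.
φ(17) = 17 − 1 = 16.
Multiply: 1 · 16 = 16.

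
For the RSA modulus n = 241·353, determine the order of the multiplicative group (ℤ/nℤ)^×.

φ(n) = (p − 1)(q − 1) = (241−1)(353−1) = 240·352 = 84480.

84480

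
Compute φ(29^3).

23548

φ(29^3) = 29^2·(29−1) = 841·28 = 23548.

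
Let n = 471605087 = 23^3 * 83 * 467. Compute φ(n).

444711256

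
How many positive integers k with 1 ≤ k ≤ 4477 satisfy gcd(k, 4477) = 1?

First factor: 4477 = 11**2 · 37.
φ(4477) = 4477 · (1 − 1/11) · (1 − 1/37)
       = 4477 · 360/407 = 3960.

3960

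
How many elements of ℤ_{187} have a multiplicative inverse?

160

187 = 11 * 17.
φ(11) = 11 − 1 = 10.
φ(17) = 17 − 1 = 16.
φ(187) = 10 × 16 = 160.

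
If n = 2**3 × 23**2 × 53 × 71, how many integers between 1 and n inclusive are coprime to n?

φ(2^3) = 2^2·(2−1) = 4·1 = 4.
φ(23^2) = 23^1·(23−1) = 23·22 = 506.
φ(53) = 53 − 1 = 52.
φ(71) = 71 − 1 = 70.
Multiply: 4 · 506 · 52 · 70 = 7367360.

7367360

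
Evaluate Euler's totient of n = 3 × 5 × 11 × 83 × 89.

φ(3) = 3 − 1 = 2.
φ(5) = 5 − 1 = 4.
φ(11) = 11 − 1 = 10.
φ(83) = 83 − 1 = 82.
φ(89) = 89 − 1 = 88.
φ(1218855) = 2 × 4 × 10 × 82 × 88 = 577280.

577280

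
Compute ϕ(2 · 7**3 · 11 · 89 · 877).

226638720

φ(588987938) = 588987938 · (1 − 1/2) · (1 − 1/7) · (1 − 1/11) · (1 − 1/89) · (1 − 1/877)
       = 588987938 · 4625280/12020162 = 226638720.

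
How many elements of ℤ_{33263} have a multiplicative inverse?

30240

First factor: 33263 = 29 × 31 × 37.
φ(33263) = 33263 · (1 − 1/29) · (1 − 1/31) · (1 − 1/37)
       = 33263 · 30240/33263 = 30240.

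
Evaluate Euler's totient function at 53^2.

2756

φ(53^2) = 53^1·(53−1) = 53·52 = 2756.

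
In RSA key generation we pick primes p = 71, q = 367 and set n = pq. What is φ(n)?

φ(71) = 71 − 1 = 70.
φ(367) = 367 − 1 = 366.
Since φ is multiplicative, φ(26057) = 70 · 366 = 25620.

25620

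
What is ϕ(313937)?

Prime factorization: 313937 = 13 · 19 · 31 · 41.
φ(313937) = 313937 · (1 − 1/13) · (1 − 1/19) · (1 − 1/31) · (1 − 1/41)
       = 313937 · 259200/313937 = 259200.

259200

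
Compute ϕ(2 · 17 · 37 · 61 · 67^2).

φ(344476882) = 344476882 · (1 − 1/2) · (1 − 1/17) · (1 − 1/37) · (1 − 1/61) · (1 − 1/67)
       = 344476882 · 2280960/5141446 = 152824320.

152824320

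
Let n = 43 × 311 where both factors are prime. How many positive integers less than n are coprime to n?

φ(43) = 43 − 1 = 42.
φ(311) = 311 − 1 = 310.
φ(13373) = 42 × 310 = 13020.

13020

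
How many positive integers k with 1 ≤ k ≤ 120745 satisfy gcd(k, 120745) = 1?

86400

120745 = 5 · 19 · 31 · 41.
φ(120745) = 120745 · (1 − 1/5) · (1 − 1/19) · (1 − 1/31) · (1 − 1/41)
       = 120745 · 86400/120745 = 86400.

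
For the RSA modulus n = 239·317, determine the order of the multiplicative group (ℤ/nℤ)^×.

75208

φ(pq) = (p−1)(q−1) = 238 · 316 = 75208.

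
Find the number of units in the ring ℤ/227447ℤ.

Prime factorization: 227447 = 11 · 23 · 29 · 31.
φ(227447) = 227447 · (1 − 1/11) · (1 − 1/23) · (1 − 1/29) · (1 − 1/31)
       = 227447 · 184800/227447 = 184800.

184800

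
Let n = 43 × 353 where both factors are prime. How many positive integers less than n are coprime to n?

14784

φ(pq) = (p−1)(q−1) = 42 · 352 = 14784.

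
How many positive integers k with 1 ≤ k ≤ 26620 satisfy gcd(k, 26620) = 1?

9680

26620 = 2**2 · 5 · 11**3.
φ(26620) = 26620 · (1 − 1/2) · (1 − 1/5) · (1 − 1/11)
       = 26620 · 40/110 = 9680.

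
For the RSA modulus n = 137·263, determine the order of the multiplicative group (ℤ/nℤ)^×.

φ(pq) = (p−1)(q−1) = 136 · 262 = 35632.

35632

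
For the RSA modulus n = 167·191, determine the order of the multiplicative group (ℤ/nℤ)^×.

For distinct primes, φ(pq) = (p−1)(q−1) = 166 × 190 = 31540.

31540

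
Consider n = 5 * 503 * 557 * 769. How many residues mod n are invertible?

φ(1077257495) = 1077257495 · (1 − 1/5) · (1 − 1/503) · (1 − 1/557) · (1 − 1/769)
       = 1077257495 · 857432064/1077257495 = 857432064.

857432064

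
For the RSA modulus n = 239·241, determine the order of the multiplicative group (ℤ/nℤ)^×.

φ(pq) = (p−1)(q−1) = 238 · 240 = 57120.

57120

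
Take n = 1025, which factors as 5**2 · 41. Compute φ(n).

φ(1025) = 1025 · (1 − 1/5) · (1 − 1/41)
       = 1025 · 160/205 = 800.

800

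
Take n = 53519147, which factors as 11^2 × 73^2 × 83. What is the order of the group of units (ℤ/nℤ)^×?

47409120

φ(11^2) = 11^2 − 11^1 = 121 − 11 = 110.
φ(73^2) = 73^1·(73−1) = 73·72 = 5256.
φ(83) = 83 − 1 = 82.
Multiply: 110 · 5256 · 82 = 47409120.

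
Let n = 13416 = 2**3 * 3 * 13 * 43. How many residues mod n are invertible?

4032

φ(2^3) = 2^3 − 2^2 = 8 − 4 = 4.
φ(3) = 3 − 1 = 2.
φ(13) = 13 − 1 = 12.
φ(43) = 43 − 1 = 42.
φ(13416) = 4 × 2 × 12 × 42 = 4032.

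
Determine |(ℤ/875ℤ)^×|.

600

First factor: 875 = 5^3 × 7.
φ(875) = 875 · (1 − 1/5) · (1 − 1/7)
       = 875 · 24/35 = 600.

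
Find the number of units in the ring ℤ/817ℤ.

756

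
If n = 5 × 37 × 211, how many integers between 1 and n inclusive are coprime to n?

30240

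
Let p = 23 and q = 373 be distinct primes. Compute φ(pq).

8184

φ(8579) = 8579 · (1 − 1/23) · (1 − 1/373)
       = 8579 · 8184/8579 = 8184.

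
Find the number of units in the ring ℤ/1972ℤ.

First factor: 1972 = 2^2 * 17 * 29.
φ(2^2) = 2^1·(2−1) = 2·1 = 2.
φ(17) = 17 − 1 = 16.
φ(29) = 29 − 1 = 28.
Multiply: 2 · 16 · 28 = 896.

896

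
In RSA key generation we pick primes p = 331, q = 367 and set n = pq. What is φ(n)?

120780

φ(n) = (p − 1)(q − 1) = (331−1)(367−1) = 330·366 = 120780.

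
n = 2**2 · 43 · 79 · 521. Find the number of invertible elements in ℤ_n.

φ(7079348) = 7079348 · (1 − 1/2) · (1 − 1/43) · (1 − 1/79) · (1 − 1/521)
       = 7079348 · 1703520/3539674 = 3407040.

3407040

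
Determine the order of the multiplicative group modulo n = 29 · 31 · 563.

472080

φ(506137) = 506137 · (1 − 1/29) · (1 − 1/31) · (1 − 1/563)
       = 506137 · 472080/506137 = 472080.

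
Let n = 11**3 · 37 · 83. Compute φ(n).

3571920

φ(4087501) = 4087501 · (1 − 1/11) · (1 − 1/37) · (1 − 1/83)
       = 4087501 · 29520/33781 = 3571920.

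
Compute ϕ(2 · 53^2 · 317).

φ(1780906) = 1780906 · (1 − 1/2) · (1 − 1/53) · (1 − 1/317)
       = 1780906 · 16432/33602 = 870896.

870896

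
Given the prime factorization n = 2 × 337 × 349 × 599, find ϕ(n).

69922944

φ(2) = 2 − 1 = 1.
φ(337) = 337 − 1 = 336.
φ(349) = 349 − 1 = 348.
φ(599) = 599 − 1 = 598.
φ(140900374) = 1 × 336 × 348 × 598 = 69922944.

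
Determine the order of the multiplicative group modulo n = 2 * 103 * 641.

φ(132046) = 132046 · (1 − 1/2) · (1 − 1/103) · (1 − 1/641)
       = 132046 · 65280/132046 = 65280.

65280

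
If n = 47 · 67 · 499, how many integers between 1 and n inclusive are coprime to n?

1511928

φ(1571351) = 1571351 · (1 − 1/47) · (1 − 1/67) · (1 − 1/499)
       = 1571351 · 1511928/1571351 = 1511928.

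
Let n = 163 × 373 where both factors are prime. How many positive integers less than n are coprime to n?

60264

φ(163) = 163 − 1 = 162.
φ(373) = 373 − 1 = 372.
Since φ is multiplicative, φ(60799) = 162 · 372 = 60264.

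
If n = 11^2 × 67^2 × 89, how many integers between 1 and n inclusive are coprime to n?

φ(11^2) = 11^2 − 11^1 = 121 − 11 = 110.
φ(67^2) = 67^1·(67−1) = 67·66 = 4422.
φ(89) = 89 − 1 = 88.
Since φ is multiplicative, φ(48342041) = 110 · 4422 · 88 = 42804960.

42804960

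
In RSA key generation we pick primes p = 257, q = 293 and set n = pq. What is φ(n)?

For distinct primes, φ(pq) = (p−1)(q−1) = 256 × 292 = 74752.

74752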